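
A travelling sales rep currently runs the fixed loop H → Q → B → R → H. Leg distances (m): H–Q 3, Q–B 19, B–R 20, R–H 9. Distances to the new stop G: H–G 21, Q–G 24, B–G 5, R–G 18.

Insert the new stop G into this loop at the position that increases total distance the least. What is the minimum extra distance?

Insertion cost between consecutive stops i–j is d(i,G) + d(G,j) − d(i,j):
  between H and Q: 21 + 24 − 3 = 42
  between Q and B: 24 + 5 − 19 = 10
  between B and R: 5 + 18 − 20 = 3
  between R and H: 18 + 21 − 9 = 30
Cheapest insertion is between B and R, adding 3.
New total = 51 + 3 = 54.

Minimum extra distance: 3 m, inserting G between B and R.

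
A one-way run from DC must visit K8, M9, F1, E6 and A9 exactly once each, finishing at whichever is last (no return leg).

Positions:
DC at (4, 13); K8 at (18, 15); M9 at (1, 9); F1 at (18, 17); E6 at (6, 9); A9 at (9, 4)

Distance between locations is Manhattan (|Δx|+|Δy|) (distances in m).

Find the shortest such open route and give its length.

There are 5! = 120 possible orderings.
DC - K8 - M9 - F1 - E6 - A9: 16+23+25+20+8 = 92
DC - K8 - M9 - F1 - A9 - E6: 16+23+25+22+8 = 94
DC - K8 - M9 - E6 - F1 - A9: 16+23+5+20+22 = 86
DC - K8 - M9 - E6 - A9 - F1: 16+23+5+8+22 = 74
DC - K8 - M9 - A9 - F1 - E6: 16+23+13+22+20 = 94
DC - K8 - M9 - A9 - E6 - F1: 16+23+13+8+20 = 80
DC - K8 - F1 - M9 - E6 - A9: 16+2+25+5+8 = 56
DC - K8 - F1 - M9 - A9 - E6: 16+2+25+13+8 = 64
DC - K8 - F1 - E6 - M9 - A9: 16+2+20+5+13 = 56
DC - K8 - F1 - E6 - A9 - M9: 16+2+20+8+13 = 59
DC - K8 - F1 - A9 - M9 - E6: 16+2+22+13+5 = 58
DC - K8 - F1 - A9 - E6 - M9: 16+2+22+8+5 = 53
DC - K8 - E6 - M9 - F1 - A9: 16+18+5+25+22 = 86
DC - K8 - E6 - M9 - A9 - F1: 16+18+5+13+22 = 74
… (106 more)
DC - M9 - E6 - A9 - K8 - F1: 7+5+8+20+2 = 42  ← best
The minimum is 42.
One shortest path: DC → M9 → E6 → A9 → K8 → F1.

Minimum one-way distance = 42 m.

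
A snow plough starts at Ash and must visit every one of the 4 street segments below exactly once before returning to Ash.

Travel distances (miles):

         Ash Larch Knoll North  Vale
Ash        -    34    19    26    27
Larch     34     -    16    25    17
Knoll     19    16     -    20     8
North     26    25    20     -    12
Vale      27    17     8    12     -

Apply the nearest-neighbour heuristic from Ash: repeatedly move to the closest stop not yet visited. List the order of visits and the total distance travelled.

Ash → [Knoll:19 / North:26 / Vale:27 / Larch:34] → Knoll (19)
Knoll → [Vale:8 / Larch:16 / North:20] → Vale (8)
Vale → [North:12 / Larch:17] → North (12)
North → [Larch:25] → Larch (25)
Return Larch→Ash: 34.
Total = 19 + 8 + 12 + 25 + 34 = 98.

98 miles along Ash → Knoll → Vale → North → Larch → Ash.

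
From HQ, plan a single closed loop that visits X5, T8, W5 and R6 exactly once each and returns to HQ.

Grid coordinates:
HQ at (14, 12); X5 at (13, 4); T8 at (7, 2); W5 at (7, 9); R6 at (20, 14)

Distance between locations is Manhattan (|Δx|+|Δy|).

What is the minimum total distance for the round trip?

Minimum total distance: 50.

With 4 stops there are 4!/2 = 12 distinct round trips (a route and its reverse cost the same).
HQ - X5 - T8 - W5 - R6 - HQ: 9+8+7+18+8 = 50
HQ - X5 - T8 - R6 - W5 - HQ: 9+8+25+18+10 = 70
HQ - X5 - W5 - T8 - R6 - HQ: 9+11+7+25+8 = 60
HQ - X5 - W5 - R6 - T8 - HQ: 9+11+18+25+17 = 80
HQ - X5 - R6 - T8 - W5 - HQ: 9+17+25+7+10 = 68
HQ - X5 - R6 - W5 - T8 - HQ: 9+17+18+7+17 = 68
HQ - T8 - X5 - W5 - R6 - HQ: 17+8+11+18+8 = 62
HQ - T8 - X5 - R6 - W5 - HQ: 17+8+17+18+10 = 70
HQ - T8 - W5 - X5 - R6 - HQ: 17+7+11+17+8 = 60
HQ - T8 - R6 - X5 - W5 - HQ: 17+25+17+11+10 = 80
HQ - W5 - X5 - T8 - R6 - HQ: 10+11+8+25+8 = 62
HQ - W5 - T8 - X5 - R6 - HQ: 10+7+8+17+8 = 50
The minimum is 50.
One optimal route: HQ → X5 → T8 → W5 → R6 → HQ (or its reverse).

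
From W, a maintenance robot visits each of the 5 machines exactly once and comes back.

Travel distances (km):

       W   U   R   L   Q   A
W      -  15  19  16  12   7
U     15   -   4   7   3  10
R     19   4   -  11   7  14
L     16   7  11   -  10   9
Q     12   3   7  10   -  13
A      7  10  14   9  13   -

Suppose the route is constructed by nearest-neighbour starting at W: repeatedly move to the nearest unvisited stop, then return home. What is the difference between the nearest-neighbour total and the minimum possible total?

From W: A=7, Q=12, U=15, L=16, R=19 → choose A (7).
From A: L=9, U=10, Q=13, R=14 → choose L (9).
From L: U=7, Q=10, R=11 → choose U (7).
From U: Q=3, R=4 → choose Q (3).
From Q: R=7 → choose R (7).
NN route W → A → L → U → Q → R → W costs 52.
Optimal: W → Q → U → R → L → A → W costs 46 (by enumerating all 60 distinct tours).
Excess = 52 − 46 = 6.

The nearest-neighbour route is 6 km longer than optimal.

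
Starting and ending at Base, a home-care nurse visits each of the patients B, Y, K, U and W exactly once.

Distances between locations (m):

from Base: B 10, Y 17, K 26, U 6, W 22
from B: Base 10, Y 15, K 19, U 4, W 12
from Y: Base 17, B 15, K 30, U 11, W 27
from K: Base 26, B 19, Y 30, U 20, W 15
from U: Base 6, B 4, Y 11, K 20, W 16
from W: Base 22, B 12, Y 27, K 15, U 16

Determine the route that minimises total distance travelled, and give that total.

Base→B→Y→K→U→W→Base: 10+15+30+20+16+22 = 113
Base→B→Y→K→W→U→Base: 10+15+30+15+16+6 = 92
Base→B→Y→U→K→W→Base: 10+15+11+20+15+22 = 93
Base→B→Y→U→W→K→Base: 10+15+11+16+15+26 = 93
Base→B→Y→W→K→U→Base: 10+15+27+15+20+6 = 93
Base→B→Y→W→U→K→Base: 10+15+27+16+20+26 = 114
Base→B→K→Y→U→W→Base: 10+19+30+11+16+22 = 108
Base→B→K→Y→W→U→Base: 10+19+30+27+16+6 = 108
Base→B→K→U→Y→W→Base: 10+19+20+11+27+22 = 109
Base→B→K→U→W→Y→Base: 10+19+20+16+27+17 = 109
Base→B→K→W→Y→U→Base: 10+19+15+27+11+6 = 88
Base→B→K→W→U→Y→Base: 10+19+15+16+11+17 = 88
Base→B→U→Y→K→W→Base: 10+4+11+30+15+22 = 92
Base→B→U→Y→W→K→Base: 10+4+11+27+15+26 = 93
… (46 more)
Base→B→W→K→Y→U→Base: 10+12+15+30+11+6 = 84  ← best
The minimum is 84.
One optimal route: Base → B → W → K → Y → U → Base (or its reverse).

Minimum total distance: 84 m.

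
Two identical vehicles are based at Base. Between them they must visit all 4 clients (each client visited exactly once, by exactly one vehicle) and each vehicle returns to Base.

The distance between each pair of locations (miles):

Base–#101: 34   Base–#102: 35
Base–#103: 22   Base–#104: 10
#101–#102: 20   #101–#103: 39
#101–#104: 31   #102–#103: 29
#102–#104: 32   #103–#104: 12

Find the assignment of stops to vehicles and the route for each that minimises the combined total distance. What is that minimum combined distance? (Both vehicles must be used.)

125 miles — the smallest possible combined total.

There are 2^3 − 1 = 7 ways to divide the 4 stops into two non-empty groups. For each, the best each vehicle can do is its own shortest tour through its group:
  {#101} + {#102, #103, #104}: 68 + 86 = 154
  {#102} + {#101, #103, #104}: 70 + 95 = 165
  {#101, #102} + {#103, #104}: 89 + 44 = 133
  {#103} + {#101, #102, #104}: 44 + 96 = 140
  {#101, #103} + {#102, #104}: 95 + 77 = 172
  {#102, #103} + {#101, #104}: 86 + 75 = 161
  … (7 splits in total)
  {#101, #102, #103} + {#104}: 105 + 20 = 125  ← best
Best: vehicle 1 Base → #101 → #102 → #103 → Base = 105; vehicle 2 Base → #104 → Base = 20; combined 125.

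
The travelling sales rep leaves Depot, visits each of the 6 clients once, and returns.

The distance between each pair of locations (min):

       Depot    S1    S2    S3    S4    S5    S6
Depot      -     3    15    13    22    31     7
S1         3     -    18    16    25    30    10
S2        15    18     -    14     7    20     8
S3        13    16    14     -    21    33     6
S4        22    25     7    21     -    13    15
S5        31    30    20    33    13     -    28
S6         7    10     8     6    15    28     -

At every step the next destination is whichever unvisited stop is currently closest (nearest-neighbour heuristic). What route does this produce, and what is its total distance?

From Depot: distances to unvisited — S1=3, S6=7, S3=13, S2=15, S4=22, S5=31. Nearest is S1 (3).
From S1: distances to unvisited — S6=10, S3=16, S2=18, S4=25, S5=30. Nearest is S6 (10).
From S6: distances to unvisited — S3=6, S2=8, S4=15, S5=28. Nearest is S3 (6).
From S3: distances to unvisited — S2=14, S4=21, S5=33. Nearest is S2 (14).
From S2: distances to unvisited — S4=7, S5=20. Nearest is S4 (7).
From S4: distances to unvisited — S5=13. Nearest is S5 (13).
Return S5→Depot: 31.
Total = 3 + 10 + 6 + 14 + 7 + 13 + 31 = 84.

84 min along Depot → S1 → S6 → S3 → S2 → S4 → S5 → Depot.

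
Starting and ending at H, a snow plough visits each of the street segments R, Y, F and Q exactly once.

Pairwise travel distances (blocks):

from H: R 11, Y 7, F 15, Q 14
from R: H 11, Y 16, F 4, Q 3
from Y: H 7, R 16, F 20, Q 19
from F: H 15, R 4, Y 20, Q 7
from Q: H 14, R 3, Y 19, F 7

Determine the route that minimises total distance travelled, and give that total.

48 blocks — the shortest possible round trip.

H-R-Y-F-Q-H: 11+16+20+7+14 = 68
H-R-Y-Q-F-H: 11+16+19+7+15 = 68
H-R-F-Y-Q-H: 11+4+20+19+14 = 68
H-R-F-Q-Y-H: 11+4+7+19+7 = 48
H-R-Q-Y-F-H: 11+3+19+20+15 = 68
H-R-Q-F-Y-H: 11+3+7+20+7 = 48
H-Y-R-F-Q-H: 7+16+4+7+14 = 48
H-Y-R-Q-F-H: 7+16+3+7+15 = 48
H-Y-F-R-Q-H: 7+20+4+3+14 = 48
H-Y-Q-R-F-H: 7+19+3+4+15 = 48
H-F-R-Y-Q-H: 15+4+16+19+14 = 68
H-F-Y-R-Q-H: 15+20+16+3+14 = 68
The minimum is 48.
One optimal route: H → R → F → Q → Y → H (or its reverse).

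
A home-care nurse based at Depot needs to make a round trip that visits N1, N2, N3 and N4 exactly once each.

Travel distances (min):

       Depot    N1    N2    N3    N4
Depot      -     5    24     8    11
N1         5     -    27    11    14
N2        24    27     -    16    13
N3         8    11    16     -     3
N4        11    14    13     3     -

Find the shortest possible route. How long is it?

Shortest round trip = 56 min.

There are 12 distinct closed tours to check (reversals are equivalent).
Depot→N1→N2→N3→N4→Depot: 5+27+16+3+11 = 62
Depot→N1→N2→N4→N3→Depot: 5+27+13+3+8 = 56
Depot→N1→N3→N2→N4→Depot: 5+11+16+13+11 = 56
Depot→N1→N3→N4→N2→Depot: 5+11+3+13+24 = 56
Depot→N1→N4→N2→N3→Depot: 5+14+13+16+8 = 56
Depot→N1→N4→N3→N2→Depot: 5+14+3+16+24 = 62
Depot→N2→N1→N3→N4→Depot: 24+27+11+3+11 = 76
Depot→N2→N1→N4→N3→Depot: 24+27+14+3+8 = 76
Depot→N2→N3→N1→N4→Depot: 24+16+11+14+11 = 76
Depot→N2→N4→N1→N3→Depot: 24+13+14+11+8 = 70
Depot→N3→N1→N2→N4→Depot: 8+11+27+13+11 = 70
Depot→N3→N2→N1→N4→Depot: 8+16+27+14+11 = 76
The minimum is 56.
One optimal route: Depot → N1 → N2 → N4 → N3 → Depot (or its reverse).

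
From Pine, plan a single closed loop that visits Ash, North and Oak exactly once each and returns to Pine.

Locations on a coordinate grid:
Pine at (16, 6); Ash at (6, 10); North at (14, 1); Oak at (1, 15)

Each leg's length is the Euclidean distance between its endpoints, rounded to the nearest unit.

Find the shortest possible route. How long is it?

Pine→Ash→North→Oak→Pine: 11+12+19+17 = 59
Pine→Ash→Oak→North→Pine: 11+7+19+5 = 42
Pine→North→Ash→Oak→Pine: 5+12+7+17 = 41
The minimum is 41.
One optimal route: Pine → North → Ash → Oak → Pine (or its reverse).

41 — the shortest possible round trip.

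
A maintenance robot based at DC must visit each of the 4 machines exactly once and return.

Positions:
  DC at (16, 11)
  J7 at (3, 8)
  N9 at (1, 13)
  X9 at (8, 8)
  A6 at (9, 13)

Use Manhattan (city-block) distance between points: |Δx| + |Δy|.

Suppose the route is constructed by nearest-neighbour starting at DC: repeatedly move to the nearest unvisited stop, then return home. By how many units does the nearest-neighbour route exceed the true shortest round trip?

DC: A6=9, X9=11, J7=16, N9=17 ⇒ A6
A6: X9=6, N9=8, J7=11 ⇒ X9
X9: J7=5, N9=12 ⇒ J7
J7: N9=7 ⇒ N9
NN route DC → A6 → X9 → J7 → N9 → DC costs 44.
Optimal: DC → X9 → J7 → N9 → A6 → DC costs 40 (by enumerating all 12 distinct tours).
Excess = 44 − 40 = 4.

4 longer than the optimal tour.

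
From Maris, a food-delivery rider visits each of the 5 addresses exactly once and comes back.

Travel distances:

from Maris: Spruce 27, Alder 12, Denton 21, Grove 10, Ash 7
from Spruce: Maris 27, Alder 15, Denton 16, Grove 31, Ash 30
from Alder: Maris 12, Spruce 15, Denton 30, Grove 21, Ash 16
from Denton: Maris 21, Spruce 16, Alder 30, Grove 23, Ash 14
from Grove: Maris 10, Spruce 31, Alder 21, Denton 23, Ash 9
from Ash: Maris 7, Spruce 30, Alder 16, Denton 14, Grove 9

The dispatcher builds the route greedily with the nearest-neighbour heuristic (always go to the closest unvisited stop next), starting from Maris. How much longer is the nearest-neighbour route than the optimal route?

13 longer than the optimal tour.

From Maris: Ash=7, Grove=10, Alder=12, Denton=21, Spruce=27 → choose Ash (7).
From Ash: Grove=9, Denton=14, Alder=16, Spruce=30 → choose Grove (9).
From Grove: Alder=21, Denton=23, Spruce=31 → choose Alder (21).
From Alder: Spruce=15, Denton=30 → choose Spruce (15).
From Spruce: Denton=16 → choose Denton (16).
NN route Maris → Ash → Grove → Alder → Spruce → Denton → Maris costs 89.
Optimal: Maris → Alder → Spruce → Denton → Ash → Grove → Maris costs 76 (by enumerating all 60 distinct tours).
Excess = 89 − 76 = 13.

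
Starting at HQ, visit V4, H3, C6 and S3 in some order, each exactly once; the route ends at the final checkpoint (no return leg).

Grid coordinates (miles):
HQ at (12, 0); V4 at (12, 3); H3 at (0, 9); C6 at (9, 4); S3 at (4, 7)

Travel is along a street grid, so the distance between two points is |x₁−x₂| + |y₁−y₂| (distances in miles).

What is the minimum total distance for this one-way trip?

There are 4! = 24 possible orderings.
HQ - V4 - H3 - C6 - S3: 3+18+14+8 = 43
HQ - V4 - H3 - S3 - C6: 3+18+6+8 = 35
HQ - V4 - C6 - H3 - S3: 3+4+14+6 = 27
HQ - V4 - C6 - S3 - H3: 3+4+8+6 = 21
HQ - V4 - S3 - H3 - C6: 3+12+6+14 = 35
HQ - V4 - S3 - C6 - H3: 3+12+8+14 = 37
HQ - H3 - V4 - C6 - S3: 21+18+4+8 = 51
HQ - H3 - V4 - S3 - C6: 21+18+12+8 = 59
HQ - H3 - C6 - V4 - S3: 21+14+4+12 = 51
HQ - H3 - C6 - S3 - V4: 21+14+8+12 = 55
HQ - H3 - S3 - V4 - C6: 21+6+12+4 = 43
HQ - H3 - S3 - C6 - V4: 21+6+8+4 = 39
HQ - C6 - V4 - H3 - S3: 7+4+18+6 = 35
HQ - C6 - V4 - S3 - H3: 7+4+12+6 = 29
… (10 more)
The minimum is 21.
One shortest path: HQ → V4 → C6 → S3 → H3.

Shortest open route: 21 miles.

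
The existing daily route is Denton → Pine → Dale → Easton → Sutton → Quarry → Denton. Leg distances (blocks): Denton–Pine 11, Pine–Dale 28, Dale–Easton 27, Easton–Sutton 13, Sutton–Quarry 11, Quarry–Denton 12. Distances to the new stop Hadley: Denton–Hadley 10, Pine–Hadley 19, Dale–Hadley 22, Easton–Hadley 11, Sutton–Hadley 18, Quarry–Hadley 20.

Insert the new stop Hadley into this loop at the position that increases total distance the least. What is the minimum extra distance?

Insertion cost between consecutive stops i–j is d(i,Hadley) + d(Hadley,j) − d(i,j):
  between Denton and Pine: 10 + 19 − 11 = 18
  between Pine and Dale: 19 + 22 − 28 = 13
  between Dale and Easton: 22 + 11 − 27 = 6
  between Easton and Sutton: 11 + 18 − 13 = 16
  between Sutton and Quarry: 18 + 20 − 11 = 27
  between Quarry and Denton: 20 + 10 − 12 = 18
Cheapest insertion is between Dale and Easton, adding 6.
New total = 102 + 6 = 108.

+6 blocks — insert Hadley between Dale and Easton.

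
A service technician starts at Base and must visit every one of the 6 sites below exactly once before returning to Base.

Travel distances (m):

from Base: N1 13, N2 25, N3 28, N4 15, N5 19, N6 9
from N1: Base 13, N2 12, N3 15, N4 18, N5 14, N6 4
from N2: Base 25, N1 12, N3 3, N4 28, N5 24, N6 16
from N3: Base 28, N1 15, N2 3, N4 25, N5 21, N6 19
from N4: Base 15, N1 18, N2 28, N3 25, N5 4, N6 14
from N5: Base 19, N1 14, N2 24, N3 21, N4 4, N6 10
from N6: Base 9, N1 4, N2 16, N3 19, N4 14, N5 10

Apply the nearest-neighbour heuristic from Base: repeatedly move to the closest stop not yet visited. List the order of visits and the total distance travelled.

Nearest-neighbour total = 68 m; route Base → N6 → N1 → N2 → N3 → N5 → N4 → Base.

At Base the remaining stops are N6 9, N1 13, N4 15, N5 19, N2 25, N3 28; go to N6.
At N6 the remaining stops are N1 4, N5 10, N4 14, N2 16, N3 19; go to N1.
At N1 the remaining stops are N2 12, N5 14, N3 15, N4 18; go to N2.
At N2 the remaining stops are N3 3, N5 24, N4 28; go to N3.
At N3 the remaining stops are N5 21, N4 25; go to N5.
At N5 the remaining stops are N4 4; go to N4.
Return N4→Base: 15.
Total = 9 + 4 + 12 + 3 + 21 + 4 + 15 = 68.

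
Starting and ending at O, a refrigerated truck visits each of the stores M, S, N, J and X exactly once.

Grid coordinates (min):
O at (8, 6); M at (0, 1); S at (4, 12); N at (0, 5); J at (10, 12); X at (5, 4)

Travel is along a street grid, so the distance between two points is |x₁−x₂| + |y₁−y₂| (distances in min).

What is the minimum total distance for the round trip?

With 5 stops there are 5!/2 = 60 distinct round trips (a route and its reverse cost the same).
O-M-S-N-J-X-O: 13+15+11+17+13+5 = 74
O-M-S-N-X-J-O: 13+15+11+6+13+8 = 66
O-M-S-J-N-X-O: 13+15+6+17+6+5 = 62
O-M-S-J-X-N-O: 13+15+6+13+6+9 = 62
O-M-S-X-N-J-O: 13+15+9+6+17+8 = 68
O-M-S-X-J-N-O: 13+15+9+13+17+9 = 76
O-M-N-S-J-X-O: 13+4+11+6+13+5 = 52
O-M-N-S-X-J-O: 13+4+11+9+13+8 = 58
O-M-N-J-S-X-O: 13+4+17+6+9+5 = 54
O-M-N-J-X-S-O: 13+4+17+13+9+10 = 66
O-M-N-X-S-J-O: 13+4+6+9+6+8 = 46
O-M-N-X-J-S-O: 13+4+6+13+6+10 = 52
O-M-J-S-N-X-O: 13+21+6+11+6+5 = 62
O-M-J-S-X-N-O: 13+21+6+9+6+9 = 64
… (46 more)
O-J-S-N-M-X-O: 8+6+11+4+8+5 = 42  ← best
The minimum is 42.
One optimal route: O → J → S → N → M → X → O (or its reverse).

42 min — the shortest possible round trip.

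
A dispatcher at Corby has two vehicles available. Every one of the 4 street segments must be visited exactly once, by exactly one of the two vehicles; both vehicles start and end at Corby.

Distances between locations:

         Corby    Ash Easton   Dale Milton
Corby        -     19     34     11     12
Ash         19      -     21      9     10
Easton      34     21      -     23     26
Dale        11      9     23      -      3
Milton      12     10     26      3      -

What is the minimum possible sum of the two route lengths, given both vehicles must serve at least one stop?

Try each way of splitting the stops between the two vehicles (each non-empty) and, for each split, find the best tour for each vehicle:
  {Ash} + {Easton, Dale, Milton}: 38 + 72 = 110
  {Easton} + {Ash, Dale, Milton}: 68 + 42 = 110
  {Ash, Easton} + {Dale, Milton}: 74 + 26 = 100
  {Dale} + {Ash, Easton, Milton}: 22 + 77 = 99
  {Ash, Dale} + {Easton, Milton}: 39 + 72 = 111
  {Easton, Dale} + {Ash, Milton}: 68 + 41 = 109
  … (7 splits in total)
  {Ash, Easton, Dale} + {Milton}: 74 + 24 = 98  ← best
Best: vehicle 1 Corby → Ash → Easton → Dale → Corby = 74; vehicle 2 Corby → Milton → Corby = 24; combined 98.

Minimum combined distance: 98.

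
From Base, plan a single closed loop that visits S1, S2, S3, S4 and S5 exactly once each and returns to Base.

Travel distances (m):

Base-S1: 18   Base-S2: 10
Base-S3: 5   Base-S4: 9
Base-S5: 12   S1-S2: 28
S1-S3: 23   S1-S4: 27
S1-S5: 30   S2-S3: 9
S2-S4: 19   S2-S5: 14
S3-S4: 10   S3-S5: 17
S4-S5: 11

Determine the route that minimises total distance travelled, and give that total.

With 5 stops there are 5!/2 = 60 distinct round trips (a route and its reverse cost the same).
Base→S1→S2→S3→S4→S5→Base: 18+28+9+10+11+12 = 88
Base→S1→S2→S3→S5→S4→Base: 18+28+9+17+11+9 = 92
Base→S1→S2→S4→S3→S5→Base: 18+28+19+10+17+12 = 104
Base→S1→S2→S4→S5→S3→Base: 18+28+19+11+17+5 = 98
Base→S1→S2→S5→S3→S4→Base: 18+28+14+17+10+9 = 96
Base→S1→S2→S5→S4→S3→Base: 18+28+14+11+10+5 = 86
Base→S1→S3→S2→S4→S5→Base: 18+23+9+19+11+12 = 92
Base→S1→S3→S2→S5→S4→Base: 18+23+9+14+11+9 = 84
Base→S1→S3→S4→S2→S5→Base: 18+23+10+19+14+12 = 96
Base→S1→S3→S4→S5→S2→Base: 18+23+10+11+14+10 = 86
Base→S1→S3→S5→S2→S4→Base: 18+23+17+14+19+9 = 100
Base→S1→S3→S5→S4→S2→Base: 18+23+17+11+19+10 = 98
Base→S1→S4→S2→S3→S5→Base: 18+27+19+9+17+12 = 102
Base→S1→S4→S2→S5→S3→Base: 18+27+19+14+17+5 = 100
… (46 more)
The minimum is 84.
One optimal route: Base → S1 → S3 → S2 → S5 → S4 → Base (or its reverse).

Shortest round trip = 84 m.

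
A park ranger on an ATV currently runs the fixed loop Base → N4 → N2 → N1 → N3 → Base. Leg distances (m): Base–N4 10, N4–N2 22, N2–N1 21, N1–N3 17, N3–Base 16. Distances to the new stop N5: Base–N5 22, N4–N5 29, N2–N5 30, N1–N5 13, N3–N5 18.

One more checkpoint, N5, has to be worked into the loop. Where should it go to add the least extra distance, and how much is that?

Minimum extra distance: 14 m, inserting N5 between N1 and N3.

Insertion cost between consecutive stops i–j is d(i,N5) + d(N5,j) − d(i,j):
  between Base and N4: 22 + 29 − 10 = 41
  between N4 and N2: 29 + 30 − 22 = 37
  between N2 and N1: 30 + 13 − 21 = 22
  between N1 and N3: 13 + 18 − 17 = 14
  between N3 and Base: 18 + 22 − 16 = 24
Cheapest insertion is between N1 and N3, adding 14.
New total = 86 + 14 = 100.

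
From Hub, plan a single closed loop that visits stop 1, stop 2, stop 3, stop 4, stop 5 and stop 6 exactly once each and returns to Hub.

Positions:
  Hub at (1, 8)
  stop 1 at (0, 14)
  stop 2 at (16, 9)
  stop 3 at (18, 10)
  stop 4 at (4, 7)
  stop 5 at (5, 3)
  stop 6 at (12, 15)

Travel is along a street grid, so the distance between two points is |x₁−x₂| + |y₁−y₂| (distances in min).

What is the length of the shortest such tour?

With 6 stops there are 6!/2 = 360 distinct round trips (a route and its reverse cost the same).
Hub→stop 1→stop 2→stop 3→stop 4→stop 5→stop 6→Hub: 7+21+3+17+5+19+18 = 90
Hub→stop 1→stop 2→stop 3→stop 4→stop 6→stop 5→Hub: 7+21+3+17+16+19+9 = 92
Hub→stop 1→stop 2→stop 3→stop 5→stop 4→stop 6→Hub: 7+21+3+20+5+16+18 = 90
Hub→stop 1→stop 2→stop 3→stop 5→stop 6→stop 4→Hub: 7+21+3+20+19+16+4 = 90
Hub→stop 1→stop 2→stop 3→stop 6→stop 4→stop 5→Hub: 7+21+3+11+16+5+9 = 72
Hub→stop 1→stop 2→stop 3→stop 6→stop 5→stop 4→Hub: 7+21+3+11+19+5+4 = 70
Hub→stop 1→stop 2→stop 4→stop 3→stop 5→stop 6→Hub: 7+21+14+17+20+19+18 = 116
Hub→stop 1→stop 2→stop 4→stop 3→stop 6→stop 5→Hub: 7+21+14+17+11+19+9 = 98
… (352 more)
Hub→stop 1→stop 6→stop 3→stop 2→stop 5→stop 4→Hub: 7+13+11+3+17+5+4 = 60  ← best
The minimum is 60.
One optimal route: Hub → stop 1 → stop 6 → stop 3 → stop 2 → stop 5 → stop 4 → Hub (or its reverse).

Minimum total distance: 60 min.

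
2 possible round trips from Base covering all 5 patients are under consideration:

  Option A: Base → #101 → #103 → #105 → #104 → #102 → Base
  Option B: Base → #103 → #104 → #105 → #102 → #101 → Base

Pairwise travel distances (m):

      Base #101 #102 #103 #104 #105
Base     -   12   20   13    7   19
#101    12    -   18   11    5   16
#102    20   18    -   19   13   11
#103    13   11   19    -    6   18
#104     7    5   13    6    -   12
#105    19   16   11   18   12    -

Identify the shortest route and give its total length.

Shortest is Option B, total 72 m.

Option A: 12 + 11 + 18 + 12 + 13 + 20 = 86
Option B: 13 + 6 + 12 + 11 + 18 + 12 = 72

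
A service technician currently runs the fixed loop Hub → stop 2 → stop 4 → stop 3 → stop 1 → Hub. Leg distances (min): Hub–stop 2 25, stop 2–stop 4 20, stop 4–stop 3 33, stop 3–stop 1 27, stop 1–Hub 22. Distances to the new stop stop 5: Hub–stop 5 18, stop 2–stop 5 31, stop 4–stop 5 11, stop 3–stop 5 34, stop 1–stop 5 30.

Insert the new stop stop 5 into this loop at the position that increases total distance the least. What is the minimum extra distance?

Minimum extra distance: 12 min, inserting stop 5 between stop 4 and stop 3.

Insertion cost between consecutive stops i–j is d(i,stop 5) + d(stop 5,j) − d(i,j):
  between Hub and stop 2: 18 + 31 − 25 = 24
  between stop 2 and stop 4: 31 + 11 − 20 = 22
  between stop 4 and stop 3: 11 + 34 − 33 = 12
  between stop 3 and stop 1: 34 + 30 − 27 = 37
  between stop 1 and Hub: 30 + 18 − 22 = 26
Cheapest insertion is between stop 4 and stop 3, adding 12.
New total = 127 + 12 = 139.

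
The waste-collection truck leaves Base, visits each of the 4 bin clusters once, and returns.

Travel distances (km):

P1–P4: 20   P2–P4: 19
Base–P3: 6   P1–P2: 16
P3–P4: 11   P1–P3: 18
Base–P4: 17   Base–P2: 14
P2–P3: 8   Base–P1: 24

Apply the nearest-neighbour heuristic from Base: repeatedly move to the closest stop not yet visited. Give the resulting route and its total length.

67 km along Base → P3 → P2 → P1 → P4 → Base.

Base → [P3:6 / P2:14 / P4:17 / P1:24] → P3 (6)
P3 → [P2:8 / P4:11 / P1:18] → P2 (8)
P2 → [P1:16 / P4:19] → P1 (16)
P1 → [P4:20] → P4 (20)
Return P4→Base: 17.
Total = 6 + 8 + 16 + 20 + 17 = 67.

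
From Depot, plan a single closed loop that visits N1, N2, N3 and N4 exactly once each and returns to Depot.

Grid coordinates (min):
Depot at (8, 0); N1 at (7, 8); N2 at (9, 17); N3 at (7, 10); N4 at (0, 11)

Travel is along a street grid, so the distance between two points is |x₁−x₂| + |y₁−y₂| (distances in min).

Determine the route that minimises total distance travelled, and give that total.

There are 12 distinct closed tours to check (reversals are equivalent).
Depot-N1-N2-N3-N4-Depot: 9+11+9+8+19 = 56
Depot-N1-N2-N4-N3-Depot: 9+11+15+8+11 = 54
Depot-N1-N3-N2-N4-Depot: 9+2+9+15+19 = 54
Depot-N1-N3-N4-N2-Depot: 9+2+8+15+18 = 52
Depot-N1-N4-N2-N3-Depot: 9+10+15+9+11 = 54
Depot-N1-N4-N3-N2-Depot: 9+10+8+9+18 = 54
Depot-N2-N1-N3-N4-Depot: 18+11+2+8+19 = 58
Depot-N2-N1-N4-N3-Depot: 18+11+10+8+11 = 58
Depot-N2-N3-N1-N4-Depot: 18+9+2+10+19 = 58
Depot-N2-N4-N1-N3-Depot: 18+15+10+2+11 = 56
Depot-N3-N1-N2-N4-Depot: 11+2+11+15+19 = 58
Depot-N3-N2-N1-N4-Depot: 11+9+11+10+19 = 60
The minimum is 52.
One optimal route: Depot → N1 → N3 → N4 → N2 → Depot (or its reverse).

52 min — the shortest possible round trip.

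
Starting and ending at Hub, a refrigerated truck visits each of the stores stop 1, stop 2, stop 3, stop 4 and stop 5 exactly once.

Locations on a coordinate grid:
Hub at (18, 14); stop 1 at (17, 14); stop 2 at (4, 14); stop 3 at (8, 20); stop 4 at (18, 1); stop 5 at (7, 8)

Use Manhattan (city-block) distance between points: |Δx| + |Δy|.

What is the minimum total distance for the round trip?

66 — the shortest possible round trip.

There are 60 distinct closed tours to check (reversals are equivalent).
Hub-stop 1-stop 2-stop 3-stop 4-stop 5-Hub: 1+13+10+29+18+17 = 88
Hub-stop 1-stop 2-stop 3-stop 5-stop 4-Hub: 1+13+10+13+18+13 = 68
Hub-stop 1-stop 2-stop 4-stop 3-stop 5-Hub: 1+13+27+29+13+17 = 100
Hub-stop 1-stop 2-stop 4-stop 5-stop 3-Hub: 1+13+27+18+13+16 = 88
Hub-stop 1-stop 2-stop 5-stop 3-stop 4-Hub: 1+13+9+13+29+13 = 78
Hub-stop 1-stop 2-stop 5-stop 4-stop 3-Hub: 1+13+9+18+29+16 = 86
Hub-stop 1-stop 3-stop 2-stop 4-stop 5-Hub: 1+15+10+27+18+17 = 88
Hub-stop 1-stop 3-stop 2-stop 5-stop 4-Hub: 1+15+10+9+18+13 = 66
Hub-stop 1-stop 3-stop 4-stop 2-stop 5-Hub: 1+15+29+27+9+17 = 98
Hub-stop 1-stop 3-stop 4-stop 5-stop 2-Hub: 1+15+29+18+9+14 = 86
Hub-stop 1-stop 3-stop 5-stop 2-stop 4-Hub: 1+15+13+9+27+13 = 78
Hub-stop 1-stop 3-stop 5-stop 4-stop 2-Hub: 1+15+13+18+27+14 = 88
Hub-stop 1-stop 4-stop 2-stop 3-stop 5-Hub: 1+14+27+10+13+17 = 82
Hub-stop 1-stop 4-stop 2-stop 5-stop 3-Hub: 1+14+27+9+13+16 = 80
… (46 more)
The minimum is 66.
One optimal route: Hub → stop 1 → stop 3 → stop 2 → stop 5 → stop 4 → Hub (or its reverse).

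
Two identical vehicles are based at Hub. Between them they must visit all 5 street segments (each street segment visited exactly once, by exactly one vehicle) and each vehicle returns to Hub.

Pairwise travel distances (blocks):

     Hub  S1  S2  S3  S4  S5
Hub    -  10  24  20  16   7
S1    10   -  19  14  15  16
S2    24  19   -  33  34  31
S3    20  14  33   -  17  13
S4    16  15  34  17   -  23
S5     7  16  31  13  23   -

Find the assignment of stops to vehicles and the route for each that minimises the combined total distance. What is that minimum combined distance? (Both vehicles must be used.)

Try each way of splitting the stops between the two vehicles (each non-empty) and, for each split, find the best tour for each vehicle:
  {S1} + {S2, S3, S4, S5}: 20 + 95 = 115
  {S2} + {S1, S3, S4, S5}: 48 + 62 = 110
  {S1, S2} + {S3, S4, S5}: 53 + 53 = 106
  {S3} + {S1, S2, S4, S5}: 40 + 88 = 128
  {S1, S3} + {S2, S4, S5}: 44 + 88 = 132
  {S2, S3} + {S1, S4, S5}: 77 + 54 = 131
  … (15 splits in total)
  {S1, S2, S3, S4} + {S5}: 90 + 14 = 104  ← best
Best: vehicle 1 Hub → S2 → S1 → S3 → S4 → Hub = 90; vehicle 2 Hub → S5 → Hub = 14; combined 104.

Minimum combined distance: 104 blocks.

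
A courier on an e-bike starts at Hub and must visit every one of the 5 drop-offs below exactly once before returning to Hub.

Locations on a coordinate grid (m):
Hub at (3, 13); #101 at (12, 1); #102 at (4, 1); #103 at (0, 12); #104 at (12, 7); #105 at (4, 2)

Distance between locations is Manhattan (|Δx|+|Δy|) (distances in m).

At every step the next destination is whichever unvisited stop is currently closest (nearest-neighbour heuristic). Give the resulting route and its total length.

48 m along Hub → #103 → #105 → #102 → #101 → #104 → Hub.

From Hub: distances to unvisited — #103=4, #105=12, #102=13, #104=15, #101=21. Nearest is #103 (4).
From #103: distances to unvisited — #105=14, #102=15, #104=17, #101=23. Nearest is #105 (14).
From #105: distances to unvisited — #102=1, #101=9, #104=13. Nearest is #102 (1).
From #102: distances to unvisited — #101=8, #104=14. Nearest is #101 (8).
From #101: distances to unvisited — #104=6. Nearest is #104 (6).
Return #104→Hub: 15.
Total = 4 + 14 + 1 + 8 + 6 + 15 = 48.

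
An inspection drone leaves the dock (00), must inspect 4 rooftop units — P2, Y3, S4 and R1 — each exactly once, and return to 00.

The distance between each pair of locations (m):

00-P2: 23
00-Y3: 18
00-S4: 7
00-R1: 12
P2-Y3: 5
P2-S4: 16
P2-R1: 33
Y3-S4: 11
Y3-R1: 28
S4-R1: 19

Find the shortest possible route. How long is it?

Shortest round trip = 68 m.

With 4 stops there are 4!/2 = 12 distinct round trips (a route and its reverse cost the same).
00 - P2 - Y3 - S4 - R1 - 00: 23+5+11+19+12 = 70
00 - P2 - Y3 - R1 - S4 - 00: 23+5+28+19+7 = 82
00 - P2 - S4 - Y3 - R1 - 00: 23+16+11+28+12 = 90
00 - P2 - S4 - R1 - Y3 - 00: 23+16+19+28+18 = 104
00 - P2 - R1 - Y3 - S4 - 00: 23+33+28+11+7 = 102
00 - P2 - R1 - S4 - Y3 - 00: 23+33+19+11+18 = 104
00 - Y3 - P2 - S4 - R1 - 00: 18+5+16+19+12 = 70
00 - Y3 - P2 - R1 - S4 - 00: 18+5+33+19+7 = 82
00 - Y3 - S4 - P2 - R1 - 00: 18+11+16+33+12 = 90
00 - Y3 - R1 - P2 - S4 - 00: 18+28+33+16+7 = 102
00 - S4 - P2 - Y3 - R1 - 00: 7+16+5+28+12 = 68
00 - S4 - Y3 - P2 - R1 - 00: 7+11+5+33+12 = 68
The minimum is 68.
One optimal route: 00 → S4 → P2 → Y3 → R1 → 00 (or its reverse).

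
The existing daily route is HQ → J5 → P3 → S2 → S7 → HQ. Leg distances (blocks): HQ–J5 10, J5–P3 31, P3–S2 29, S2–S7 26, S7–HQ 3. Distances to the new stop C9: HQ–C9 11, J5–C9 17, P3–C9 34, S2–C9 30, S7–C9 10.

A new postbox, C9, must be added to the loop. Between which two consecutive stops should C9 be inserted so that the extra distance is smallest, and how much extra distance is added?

Insertion cost between consecutive stops i–j is d(i,C9) + d(C9,j) − d(i,j):
  between HQ and J5: 11 + 17 − 10 = 18
  between J5 and P3: 17 + 34 − 31 = 20
  between P3 and S2: 34 + 30 − 29 = 35
  between S2 and S7: 30 + 10 − 26 = 14
  between S7 and HQ: 10 + 11 − 3 = 18
Cheapest insertion is between S2 and S7, adding 14.
New total = 99 + 14 = 113.

Minimum extra distance: 14 blocks, inserting C9 between S2 and S7.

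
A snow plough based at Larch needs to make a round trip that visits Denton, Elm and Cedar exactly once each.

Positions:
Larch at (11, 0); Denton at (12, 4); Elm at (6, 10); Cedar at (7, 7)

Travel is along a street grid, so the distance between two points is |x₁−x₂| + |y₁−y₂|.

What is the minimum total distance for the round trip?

With 3 stops there are 3!/2 = 3 distinct round trips (a route and its reverse cost the same).
Larch → Denton → Elm → Cedar → Larch: 5+12+4+11 = 32
Larch → Denton → Cedar → Elm → Larch: 5+8+4+15 = 32
Larch → Elm → Denton → Cedar → Larch: 15+12+8+11 = 46
The minimum is 32.
One optimal route: Larch → Denton → Elm → Cedar → Larch (or its reverse).

Minimum total distance: 32.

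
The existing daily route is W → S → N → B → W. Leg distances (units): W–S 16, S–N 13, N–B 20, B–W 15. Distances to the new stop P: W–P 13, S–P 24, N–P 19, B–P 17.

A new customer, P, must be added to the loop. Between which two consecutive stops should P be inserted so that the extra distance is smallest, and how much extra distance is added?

Adding 15 by placing P on the B–W leg.

Insertion cost between consecutive stops i–j is d(i,P) + d(P,j) − d(i,j):
  between W and S: 13 + 24 − 16 = 21
  between S and N: 24 + 19 − 13 = 30
  between N and B: 19 + 17 − 20 = 16
  between B and W: 17 + 13 − 15 = 15
Cheapest insertion is between B and W, adding 15.
New total = 64 + 15 = 79.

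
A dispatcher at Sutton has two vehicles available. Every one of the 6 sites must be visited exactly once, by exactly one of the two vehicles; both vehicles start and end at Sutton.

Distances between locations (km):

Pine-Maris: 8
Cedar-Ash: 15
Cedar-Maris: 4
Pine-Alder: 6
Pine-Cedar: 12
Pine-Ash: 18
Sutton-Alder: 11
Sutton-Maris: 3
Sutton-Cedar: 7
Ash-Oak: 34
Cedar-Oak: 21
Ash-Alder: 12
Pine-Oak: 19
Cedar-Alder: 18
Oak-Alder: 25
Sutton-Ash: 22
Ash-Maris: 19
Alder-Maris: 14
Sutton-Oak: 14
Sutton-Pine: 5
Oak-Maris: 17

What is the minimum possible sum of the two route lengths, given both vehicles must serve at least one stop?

73 km — the smallest possible combined total.

Try each way of splitting the stops between the two vehicles (each non-empty) and, for each split, find the best tour for each vehicle:
  {Pine} + {Cedar, Ash, Oak, Alder, Maris}: 10 + 73 = 83
  {Cedar} + {Pine, Ash, Oak, Alder, Maris}: 14 + 73 = 87
  {Pine, Cedar} + {Ash, Oak, Alder, Maris}: 24 + 73 = 97
  {Ash} + {Pine, Cedar, Oak, Alder, Maris}: 44 + 64 = 108
  {Pine, Ash} + {Cedar, Oak, Alder, Maris}: 45 + 64 = 109
  {Cedar, Ash} + {Pine, Oak, Alder, Maris}: 44 + 56 = 100
  … (31 splits in total)
  {Oak} + {Pine, Cedar, Ash, Alder, Maris}: 28 + 45 = 73  ← best
Best: vehicle 1 Sutton → Oak → Sutton = 28; vehicle 2 Sutton → Pine → Alder → Ash → Cedar → Maris → Sutton = 45; combined 73.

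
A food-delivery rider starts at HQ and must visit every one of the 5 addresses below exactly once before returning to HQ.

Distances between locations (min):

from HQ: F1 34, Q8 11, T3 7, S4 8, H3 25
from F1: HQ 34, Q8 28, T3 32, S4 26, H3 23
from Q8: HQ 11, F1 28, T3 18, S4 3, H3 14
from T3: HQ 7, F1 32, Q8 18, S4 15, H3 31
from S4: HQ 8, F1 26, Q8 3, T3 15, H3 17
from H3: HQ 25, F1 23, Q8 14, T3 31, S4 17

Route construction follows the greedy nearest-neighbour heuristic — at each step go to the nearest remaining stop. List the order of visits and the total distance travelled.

Total distance 96 min via the nearest-neighbour route HQ → T3 → S4 → Q8 → H3 → F1 → HQ.

HQ → [T3:7 / S4:8 / Q8:11 / H3:25 / F1:34] → T3 (7)
T3 → [S4:15 / Q8:18 / H3:31 / F1:32] → S4 (15)
S4 → [Q8:3 / H3:17 / F1:26] → Q8 (3)
Q8 → [H3:14 / F1:28] → H3 (14)
H3 → [F1:23] → F1 (23)
Return F1→HQ: 34.
Total = 7 + 15 + 3 + 14 + 23 + 34 = 96.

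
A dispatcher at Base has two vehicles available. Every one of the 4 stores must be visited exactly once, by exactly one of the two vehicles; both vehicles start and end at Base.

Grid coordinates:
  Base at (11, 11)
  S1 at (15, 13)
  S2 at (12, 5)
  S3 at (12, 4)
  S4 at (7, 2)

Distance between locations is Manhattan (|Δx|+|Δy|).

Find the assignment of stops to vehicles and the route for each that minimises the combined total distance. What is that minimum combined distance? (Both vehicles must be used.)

Try each way of splitting the stops between the two vehicles (each non-empty) and, for each split, find the best tour for each vehicle:
  {S1} + {S2, S3, S4}: 12 + 28 = 40
  {S2} + {S1, S3, S4}: 14 + 38 = 52
  {S1, S2} + {S3, S4}: 24 + 28 = 52
  {S3} + {S1, S2, S4}: 16 + 38 = 54
  {S1, S3} + {S2, S4}: 26 + 28 = 54
  {S2, S3} + {S1, S4}: 16 + 38 = 54
  … (7 splits in total)
Best: vehicle 1 Base → S1 → Base = 12; vehicle 2 Base → S2 → S3 → S4 → Base = 28; combined 40.

Minimum combined distance: 40.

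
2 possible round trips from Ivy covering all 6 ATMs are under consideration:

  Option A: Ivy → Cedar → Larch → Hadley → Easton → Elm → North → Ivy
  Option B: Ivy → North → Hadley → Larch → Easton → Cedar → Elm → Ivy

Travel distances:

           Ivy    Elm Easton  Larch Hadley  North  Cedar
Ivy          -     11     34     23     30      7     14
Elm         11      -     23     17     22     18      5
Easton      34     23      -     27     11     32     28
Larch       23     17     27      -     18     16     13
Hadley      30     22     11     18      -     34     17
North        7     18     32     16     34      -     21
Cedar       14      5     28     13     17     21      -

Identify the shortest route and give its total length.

Option A: 14 + 13 + 18 + 11 + 23 + 18 + 7 = 104
Option B: 7 + 34 + 18 + 27 + 28 + 5 + 11 = 130

Shortest is Option A, total 104.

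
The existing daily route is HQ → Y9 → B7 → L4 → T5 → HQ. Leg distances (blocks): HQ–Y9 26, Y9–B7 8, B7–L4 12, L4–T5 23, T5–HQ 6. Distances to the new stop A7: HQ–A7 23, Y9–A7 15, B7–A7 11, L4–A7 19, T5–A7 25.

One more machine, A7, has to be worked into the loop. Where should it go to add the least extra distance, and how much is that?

+12 blocks — insert A7 between HQ and Y9.

Insertion cost between consecutive stops i–j is d(i,A7) + d(A7,j) − d(i,j):
  between HQ and Y9: 23 + 15 − 26 = 12
  between Y9 and B7: 15 + 11 − 8 = 18
  between B7 and L4: 11 + 19 − 12 = 18
  between L4 and T5: 19 + 25 − 23 = 21
  between T5 and HQ: 25 + 23 − 6 = 42
Cheapest insertion is between HQ and Y9, adding 12.
New total = 75 + 12 = 87.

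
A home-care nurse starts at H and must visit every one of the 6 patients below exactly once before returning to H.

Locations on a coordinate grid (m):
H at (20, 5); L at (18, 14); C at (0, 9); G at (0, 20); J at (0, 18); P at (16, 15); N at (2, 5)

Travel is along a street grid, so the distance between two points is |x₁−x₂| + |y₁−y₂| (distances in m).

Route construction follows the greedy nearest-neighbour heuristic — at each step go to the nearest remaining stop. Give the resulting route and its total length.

At H the remaining stops are L 11, P 14, N 18, C 24, J 33, G 35; go to L.
At L the remaining stops are P 3, J 22, C 23, G 24, N 25; go to P.
At P the remaining stops are J 19, G 21, C 22, N 24; go to J.
At J the remaining stops are G 2, C 9, N 15; go to G.
At G the remaining stops are C 11, N 17; go to C.
At C the remaining stops are N 6; go to N.
Return N→H: 18.
Total = 11 + 3 + 19 + 2 + 11 + 6 + 18 = 70.

70 m along H → L → P → J → G → C → N → H.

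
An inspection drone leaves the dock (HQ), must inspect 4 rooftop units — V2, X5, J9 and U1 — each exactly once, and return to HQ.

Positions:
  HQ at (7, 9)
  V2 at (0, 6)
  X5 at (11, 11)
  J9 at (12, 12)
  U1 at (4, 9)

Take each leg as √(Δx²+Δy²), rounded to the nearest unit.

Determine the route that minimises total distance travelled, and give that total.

With 4 stops there are 4!/2 = 12 distinct round trips (a route and its reverse cost the same).
HQ→V2→X5→J9→U1→HQ: 8+12+1+9+3 = 33
HQ→V2→X5→U1→J9→HQ: 8+12+7+9+6 = 42
HQ→V2→J9→X5→U1→HQ: 8+13+1+7+3 = 32
HQ→V2→J9→U1→X5→HQ: 8+13+9+7+4 = 41
HQ→V2→U1→X5→J9→HQ: 8+5+7+1+6 = 27
HQ→V2→U1→J9→X5→HQ: 8+5+9+1+4 = 27
HQ→X5→V2→J9→U1→HQ: 4+12+13+9+3 = 41
HQ→X5→V2→U1→J9→HQ: 4+12+5+9+6 = 36
HQ→X5→J9→V2→U1→HQ: 4+1+13+5+3 = 26
HQ→X5→U1→V2→J9→HQ: 4+7+5+13+6 = 35
HQ→J9→V2→X5→U1→HQ: 6+13+12+7+3 = 41
HQ→J9→X5→V2→U1→HQ: 6+1+12+5+3 = 27
The minimum is 26.
One optimal route: HQ → X5 → J9 → V2 → U1 → HQ (or its reverse).

Shortest round trip = 26.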